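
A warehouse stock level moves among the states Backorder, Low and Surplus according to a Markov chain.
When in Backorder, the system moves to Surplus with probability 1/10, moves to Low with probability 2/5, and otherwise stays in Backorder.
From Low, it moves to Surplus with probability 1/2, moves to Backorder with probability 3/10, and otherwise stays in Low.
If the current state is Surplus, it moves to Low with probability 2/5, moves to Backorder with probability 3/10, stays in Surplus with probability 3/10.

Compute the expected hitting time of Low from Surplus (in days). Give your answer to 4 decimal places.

Let t(s) be the expected number of days to first reach Low from state s, with t(Low) = 0. Conditioning on the first day:
t(Backorder) = 1 + 0.5·t(Backorder) + 0.1·t(Surplus)
t(Surplus) = 1 + 0.3·t(Backorder) + 0.3·t(Surplus)
Solving: t(Backorder) = 2.5000, t(Surplus) = 2.5000.
Expected days from Surplus to Low: 2.5000.

2.5000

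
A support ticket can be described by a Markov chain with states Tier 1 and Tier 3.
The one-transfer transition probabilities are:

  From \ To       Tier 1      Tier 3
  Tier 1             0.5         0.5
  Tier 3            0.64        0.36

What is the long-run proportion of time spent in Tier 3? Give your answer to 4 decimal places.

Let the stationary distribution be π with π = πP and π_1 + π_2 = 1.
π_1 = 0.5·π_1 + 0.64·π_2
Solving with the normalization constraint gives π = (0.5614, 0.4386).
So the stationary probability of Tier 3 is 0.4386.

0.4386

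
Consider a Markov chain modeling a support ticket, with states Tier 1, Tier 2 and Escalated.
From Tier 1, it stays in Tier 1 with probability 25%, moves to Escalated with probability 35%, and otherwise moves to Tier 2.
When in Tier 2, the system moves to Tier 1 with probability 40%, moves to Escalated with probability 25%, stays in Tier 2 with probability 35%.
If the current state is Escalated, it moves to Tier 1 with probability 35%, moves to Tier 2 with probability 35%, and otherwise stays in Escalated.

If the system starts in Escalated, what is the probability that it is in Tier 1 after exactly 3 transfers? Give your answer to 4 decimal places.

Propagate the distribution vector 3 transfers from Escalated.
After 0 transfers: (0.0000, 0.0000, 1.0000)
After 1 transfer: (0.3500, 0.3500, 0.3000)
After 2 transfers: (0.3325, 0.3675, 0.3000)
After 3 transfers: (0.3351, 0.3666, 0.2983)
P(in Tier 1 after 3 transfers) = 0.3351

0.3351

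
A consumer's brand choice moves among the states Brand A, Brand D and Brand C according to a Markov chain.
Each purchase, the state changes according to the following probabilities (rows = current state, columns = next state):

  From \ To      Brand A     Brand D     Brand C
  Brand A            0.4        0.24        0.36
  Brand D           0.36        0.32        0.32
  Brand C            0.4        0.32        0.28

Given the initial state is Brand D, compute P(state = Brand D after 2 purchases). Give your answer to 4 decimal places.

0.2912

Sum over the intermediate state after 1 purchase:
P = P(Brand D→Brand A)·P(Brand A→Brand D) + P(Brand D→Brand D)·P(Brand D→Brand D) + P(Brand D→Brand C)·P(Brand C→Brand D)
  = 0.36×0.24 + 0.32×0.32 + 0.32×0.32
  = 0.0864 + 0.1024 + 0.1024 = 0.2912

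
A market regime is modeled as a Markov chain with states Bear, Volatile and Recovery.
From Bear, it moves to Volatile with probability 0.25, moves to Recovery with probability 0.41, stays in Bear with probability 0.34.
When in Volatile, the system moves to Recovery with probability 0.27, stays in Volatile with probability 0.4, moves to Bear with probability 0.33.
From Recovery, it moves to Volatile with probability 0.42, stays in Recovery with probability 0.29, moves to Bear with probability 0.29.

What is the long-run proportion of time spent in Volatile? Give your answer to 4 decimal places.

0.3584

Let the stationary distribution be π with π = πP and π_1 + π_2 + π_3 = 1.
π_1 = 0.34·π_1 + 0.33·π_2 + 0.29·π_3
π_2 = 0.25·π_1 + 0.4·π_2 + 0.42·π_3
Solving with the normalization constraint gives π = (0.3204, 0.3584, 0.3213).
So the stationary probability of Volatile is 0.3584.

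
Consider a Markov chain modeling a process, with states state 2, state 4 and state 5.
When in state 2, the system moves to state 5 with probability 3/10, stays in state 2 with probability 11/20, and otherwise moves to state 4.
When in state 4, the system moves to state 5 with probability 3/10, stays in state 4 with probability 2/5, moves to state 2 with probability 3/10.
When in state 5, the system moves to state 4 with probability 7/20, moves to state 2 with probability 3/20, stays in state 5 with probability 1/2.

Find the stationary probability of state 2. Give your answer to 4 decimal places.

0.3250

Let the stationary distribution be π with π = πP and π_1 + π_2 + π_3 = 1.
π_1 = 0.55·π_1 + 0.3·π_2 + 0.15·π_3
π_2 = 0.15·π_1 + 0.4·π_2 + 0.35·π_3
Solving with the normalization constraint gives π = (0.3250, 0.3000, 0.3750).
So the stationary probability of state 2 is 0.3250.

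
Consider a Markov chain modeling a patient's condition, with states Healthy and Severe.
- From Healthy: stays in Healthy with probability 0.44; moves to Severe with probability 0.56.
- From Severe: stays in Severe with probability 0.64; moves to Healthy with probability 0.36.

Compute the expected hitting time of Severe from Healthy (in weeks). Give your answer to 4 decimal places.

1.7857

Let t(s) be the expected number of weeks to first reach Severe from state s, with t(Severe) = 0. Conditioning on the first week:
t(Healthy) = 1 + 0.44·t(Healthy)
Solving: t(Healthy) = 1.7857.
Expected weeks from Healthy to Severe: 1.7857.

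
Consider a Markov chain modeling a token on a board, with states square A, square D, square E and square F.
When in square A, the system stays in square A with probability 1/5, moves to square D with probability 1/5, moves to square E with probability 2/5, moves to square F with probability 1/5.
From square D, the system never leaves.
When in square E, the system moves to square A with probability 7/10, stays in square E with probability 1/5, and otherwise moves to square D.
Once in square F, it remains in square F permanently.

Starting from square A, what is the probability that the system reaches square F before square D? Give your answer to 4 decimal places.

0.4444

Let h(s) be the probability of absorption at square F starting from transient state s. Then h(square F) = 1 and h(square D) = 0. By first-step analysis:
h(square A) = 0.2·h(square A) + 0.2·0 + 0.4·h(square E) + 0.2·1
h(square E) = 0.7·h(square A) + 0.1·0 + 0.2·h(square E)
Solving: h(square A) = 0.4444, h(square E) = 0.3889.
Starting from square A, the probability is 0.4444.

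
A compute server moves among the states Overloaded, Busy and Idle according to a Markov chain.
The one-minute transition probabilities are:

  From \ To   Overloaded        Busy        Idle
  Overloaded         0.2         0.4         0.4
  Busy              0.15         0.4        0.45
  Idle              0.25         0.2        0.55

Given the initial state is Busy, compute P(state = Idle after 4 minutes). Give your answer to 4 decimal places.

Propagate the distribution vector 4 minutes from Busy.
After 0 minutes: (0.0000, 1.0000, 0.0000)
After 1 minute: (0.1500, 0.4000, 0.4500)
After 2 minutes: (0.2025, 0.3100, 0.4875)
After 3 minutes: (0.2089, 0.3025, 0.4886)
After 4 minutes: (0.2093, 0.3023, 0.4884)
P(in Idle after 4 minutes) = 0.4884

0.4884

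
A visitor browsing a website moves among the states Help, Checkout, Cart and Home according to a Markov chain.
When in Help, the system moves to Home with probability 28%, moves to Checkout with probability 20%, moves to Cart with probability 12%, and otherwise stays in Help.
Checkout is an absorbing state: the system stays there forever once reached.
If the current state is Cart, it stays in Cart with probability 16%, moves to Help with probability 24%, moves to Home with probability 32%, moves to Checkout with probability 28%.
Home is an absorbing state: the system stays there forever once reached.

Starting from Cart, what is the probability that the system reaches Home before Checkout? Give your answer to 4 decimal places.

0.5455

Let h(s) be the probability of absorption at Home starting from transient state s. Then h(Home) = 1 and h(Checkout) = 0. By first-step analysis:
h(Help) = 0.4·h(Help) + 0.2·0 + 0.12·h(Cart) + 0.28·1
h(Cart) = 0.24·h(Help) + 0.28·0 + 0.16·h(Cart) + 0.32·1
Solving: h(Help) = 0.5758, h(Cart) = 0.5455.
Starting from Cart, the probability is 0.5455.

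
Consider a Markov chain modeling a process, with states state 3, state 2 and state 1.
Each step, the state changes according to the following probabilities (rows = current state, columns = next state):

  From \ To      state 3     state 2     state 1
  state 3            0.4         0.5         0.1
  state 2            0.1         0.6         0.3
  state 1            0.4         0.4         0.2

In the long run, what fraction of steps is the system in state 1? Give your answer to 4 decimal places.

0.2289

Let the stationary distribution be π with π = πP and π_1 + π_2 + π_3 = 1.
π_1 = 0.4·π_1 + 0.1·π_2 + 0.4·π_3
π_2 = 0.5·π_1 + 0.6·π_2 + 0.4·π_3
Solving with the normalization constraint gives π = (0.2410, 0.5301, 0.2289).
So the stationary probability of state 1 is 0.2289.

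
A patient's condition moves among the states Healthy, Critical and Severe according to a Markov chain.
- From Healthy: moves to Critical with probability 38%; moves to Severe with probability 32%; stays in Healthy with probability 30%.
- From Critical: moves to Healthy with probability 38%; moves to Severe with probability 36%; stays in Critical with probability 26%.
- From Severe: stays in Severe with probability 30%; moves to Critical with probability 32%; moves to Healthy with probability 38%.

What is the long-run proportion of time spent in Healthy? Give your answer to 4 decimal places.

0.3519

Let the stationary distribution be π with π = πP and π_1 + π_2 + π_3 = 1.
π_1 = 0.3·π_1 + 0.38·π_2 + 0.38·π_3
π_2 = 0.38·π_1 + 0.26·π_2 + 0.32·π_3
Solving with the normalization constraint gives π = (0.3519, 0.3218, 0.3263).
So the stationary probability of Healthy is 0.3519.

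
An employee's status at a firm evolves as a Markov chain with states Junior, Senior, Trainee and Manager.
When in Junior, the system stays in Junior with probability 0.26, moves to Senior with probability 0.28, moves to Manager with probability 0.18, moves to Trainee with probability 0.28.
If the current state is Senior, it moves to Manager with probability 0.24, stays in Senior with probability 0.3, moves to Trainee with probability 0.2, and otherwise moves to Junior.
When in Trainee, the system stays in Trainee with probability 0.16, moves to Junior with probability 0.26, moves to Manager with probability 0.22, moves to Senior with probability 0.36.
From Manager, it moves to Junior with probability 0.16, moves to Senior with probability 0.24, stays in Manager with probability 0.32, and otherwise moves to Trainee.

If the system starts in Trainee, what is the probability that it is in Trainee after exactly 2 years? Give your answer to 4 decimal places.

Propagate the distribution vector 2 years from Trainee.
After 0 years: (0.0000, 0.0000, 1.0000, 0.0000)
After 1 year: (0.2600, 0.3600, 0.1600, 0.2200)
After 2 years: (0.2380, 0.2912, 0.2320, 0.2388)
P(in Trainee after 2 years) = 0.2320

0.2320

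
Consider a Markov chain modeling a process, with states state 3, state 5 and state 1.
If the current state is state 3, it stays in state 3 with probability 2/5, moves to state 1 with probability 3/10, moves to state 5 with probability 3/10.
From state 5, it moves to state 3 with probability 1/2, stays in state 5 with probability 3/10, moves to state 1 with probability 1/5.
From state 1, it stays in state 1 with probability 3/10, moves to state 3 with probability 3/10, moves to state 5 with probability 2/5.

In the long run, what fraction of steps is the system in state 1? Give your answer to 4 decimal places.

0.2673

Let the stationary distribution be π with π = πP and π_1 + π_2 + π_3 = 1.
π_1 = 0.4·π_1 + 0.5·π_2 + 0.3·π_3
π_2 = 0.3·π_1 + 0.3·π_2 + 0.4·π_3
Solving with the normalization constraint gives π = (0.4059, 0.3267, 0.2673).
So the stationary probability of state 1 is 0.2673.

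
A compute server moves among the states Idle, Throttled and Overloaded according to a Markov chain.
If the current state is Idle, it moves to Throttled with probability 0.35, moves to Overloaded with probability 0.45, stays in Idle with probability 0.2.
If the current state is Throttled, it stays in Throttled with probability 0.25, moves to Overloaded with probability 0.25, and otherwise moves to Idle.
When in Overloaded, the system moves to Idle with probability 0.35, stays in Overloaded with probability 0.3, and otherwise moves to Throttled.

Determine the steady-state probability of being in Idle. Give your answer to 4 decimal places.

Let the stationary distribution be π with π = πP and π_1 + π_2 + π_3 = 1.
π_1 = 0.2·π_1 + 0.5·π_2 + 0.35·π_3
π_2 = 0.35·π_1 + 0.25·π_2 + 0.35·π_3
Solving with the normalization constraint gives π = (0.3458, 0.3182, 0.3360).
So the stationary probability of Idle is 0.3458.

0.3458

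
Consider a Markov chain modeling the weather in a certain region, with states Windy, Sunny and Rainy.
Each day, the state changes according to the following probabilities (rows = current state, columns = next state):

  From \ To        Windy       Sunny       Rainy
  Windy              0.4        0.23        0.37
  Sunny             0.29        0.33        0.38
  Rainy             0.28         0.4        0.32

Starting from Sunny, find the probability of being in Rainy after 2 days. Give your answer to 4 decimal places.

Sum over the intermediate state after 1 day:
P = P(Sunny→Windy)·P(Windy→Rainy) + P(Sunny→Sunny)·P(Sunny→Rainy) + P(Sunny→Rainy)·P(Rainy→Rainy)
  = 0.29×0.37 + 0.33×0.38 + 0.38×0.32
  = 0.1073 + 0.1254 + 0.1216 = 0.3543

0.3543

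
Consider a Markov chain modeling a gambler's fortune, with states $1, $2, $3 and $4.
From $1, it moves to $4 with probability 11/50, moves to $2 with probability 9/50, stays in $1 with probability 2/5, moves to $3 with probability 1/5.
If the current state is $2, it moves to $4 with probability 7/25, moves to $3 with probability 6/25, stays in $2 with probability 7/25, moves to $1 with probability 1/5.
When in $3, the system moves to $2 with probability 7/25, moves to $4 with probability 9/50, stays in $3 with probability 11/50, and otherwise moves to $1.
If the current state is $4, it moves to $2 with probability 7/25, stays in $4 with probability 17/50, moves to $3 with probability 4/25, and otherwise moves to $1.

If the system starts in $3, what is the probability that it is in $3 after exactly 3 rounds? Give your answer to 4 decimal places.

Propagate the distribution vector 3 rounds from $3.
After 0 rounds: (0.0000, 0.0000, 1.0000, 0.0000)
After 1 round: (0.3200, 0.2800, 0.2200, 0.1800)
After 2 rounds: (0.2940, 0.2480, 0.2084, 0.2496)
After 3 rounds: (0.2888, 0.2506, 0.2041, 0.2565)
P(in $3 after 3 rounds) = 0.2041

0.2041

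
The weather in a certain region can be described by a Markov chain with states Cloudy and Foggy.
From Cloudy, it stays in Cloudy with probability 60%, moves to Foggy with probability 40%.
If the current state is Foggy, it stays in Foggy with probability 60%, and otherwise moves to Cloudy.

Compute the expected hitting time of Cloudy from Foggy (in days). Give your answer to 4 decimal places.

Let t(s) be the expected number of days to first reach Cloudy from state s, with t(Cloudy) = 0. Conditioning on the first day:
t(Foggy) = 1 + 0.6·t(Foggy)
Solving: t(Foggy) = 2.5000.
Expected days from Foggy to Cloudy: 2.5000.

2.5000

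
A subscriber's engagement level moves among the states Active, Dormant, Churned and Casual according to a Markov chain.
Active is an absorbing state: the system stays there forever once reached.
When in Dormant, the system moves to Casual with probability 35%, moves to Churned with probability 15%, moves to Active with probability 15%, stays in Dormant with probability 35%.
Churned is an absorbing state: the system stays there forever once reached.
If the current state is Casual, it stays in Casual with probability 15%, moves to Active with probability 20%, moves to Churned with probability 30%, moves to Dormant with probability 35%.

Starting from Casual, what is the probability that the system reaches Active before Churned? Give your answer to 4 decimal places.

Let h(s) be the probability of absorption at Active starting from transient state s. Then h(Active) = 1 and h(Churned) = 0. By first-step analysis:
h(Dormant) = 0.15·1 + 0.35·h(Dormant) + 0.15·0 + 0.35·h(Casual)
h(Casual) = 0.2·1 + 0.35·h(Dormant) + 0.3·0 + 0.15·h(Casual)
Solving: h(Dormant) = 0.4593, h(Casual) = 0.4244.
Starting from Casual, the probability is 0.4244.

0.4244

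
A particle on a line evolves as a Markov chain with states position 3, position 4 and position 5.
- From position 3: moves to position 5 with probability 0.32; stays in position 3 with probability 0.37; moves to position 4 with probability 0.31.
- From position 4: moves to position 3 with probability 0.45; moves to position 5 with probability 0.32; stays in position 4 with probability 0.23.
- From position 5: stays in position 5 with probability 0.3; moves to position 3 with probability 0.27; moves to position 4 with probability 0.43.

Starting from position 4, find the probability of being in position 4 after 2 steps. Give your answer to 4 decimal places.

Sum over the intermediate state after 1 step:
P = P(position 4→position 3)·P(position 3→position 4) + P(position 4→position 4)·P(position 4→position 4) + P(position 4→position 5)·P(position 5→position 4)
  = 0.45×0.31 + 0.23×0.23 + 0.32×0.43
  = 0.1395 + 0.0529 + 0.1376 = 0.3300

0.3300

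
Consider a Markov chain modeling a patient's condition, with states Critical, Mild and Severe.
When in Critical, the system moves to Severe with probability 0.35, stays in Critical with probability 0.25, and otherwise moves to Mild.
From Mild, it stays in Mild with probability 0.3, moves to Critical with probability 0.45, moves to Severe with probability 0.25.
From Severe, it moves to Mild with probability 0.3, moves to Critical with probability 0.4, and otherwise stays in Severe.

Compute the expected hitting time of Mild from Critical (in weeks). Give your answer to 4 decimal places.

Let t(s) be the expected number of weeks to first reach Mild from state s, with t(Mild) = 0. Conditioning on the first week:
t(Critical) = 1 + 0.25·t(Critical) + 0.35·t(Severe)
t(Severe) = 1 + 0.4·t(Critical) + 0.3·t(Severe)
Solving: t(Critical) = 2.7273, t(Severe) = 2.9870.
Expected weeks from Critical to Mild: 2.7273.

2.7273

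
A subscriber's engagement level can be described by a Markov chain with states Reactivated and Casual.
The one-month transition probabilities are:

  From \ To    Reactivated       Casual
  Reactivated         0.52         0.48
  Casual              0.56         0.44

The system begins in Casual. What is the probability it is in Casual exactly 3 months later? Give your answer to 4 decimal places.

0.4615

Propagate the distribution vector 3 months from Casual.
After 0 months: (0.0000, 1.0000)
After 1 month: (0.5600, 0.4400)
After 2 months: (0.5376, 0.4624)
After 3 months: (0.5385, 0.4615)
P(in Casual after 3 months) = 0.4615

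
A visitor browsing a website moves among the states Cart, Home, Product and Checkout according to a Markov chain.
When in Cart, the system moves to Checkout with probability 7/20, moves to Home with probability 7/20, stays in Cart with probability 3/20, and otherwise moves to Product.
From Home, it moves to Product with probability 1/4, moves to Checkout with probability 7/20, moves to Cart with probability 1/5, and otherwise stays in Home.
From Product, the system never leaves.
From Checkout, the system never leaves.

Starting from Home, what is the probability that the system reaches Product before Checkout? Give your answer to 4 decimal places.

Let h(s) be the probability of absorption at Product starting from transient state s. Then h(Product) = 1 and h(Checkout) = 0. By first-step analysis:
h(Cart) = 0.15·h(Cart) + 0.35·h(Home) + 0.15·1 + 0.35·0
h(Home) = 0.2·h(Cart) + 0.2·h(Home) + 0.25·1 + 0.35·0
Solving: h(Cart) = 0.3402, h(Home) = 0.3975.
Starting from Home, the probability is 0.3975.

0.3975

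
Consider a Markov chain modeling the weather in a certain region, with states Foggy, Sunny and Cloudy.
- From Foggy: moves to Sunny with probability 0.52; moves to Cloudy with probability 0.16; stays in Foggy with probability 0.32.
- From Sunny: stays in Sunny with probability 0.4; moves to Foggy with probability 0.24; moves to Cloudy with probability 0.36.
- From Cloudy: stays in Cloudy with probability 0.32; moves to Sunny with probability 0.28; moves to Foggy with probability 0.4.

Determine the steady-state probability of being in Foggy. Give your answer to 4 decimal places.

Let the stationary distribution be π with π = πP and π_1 + π_2 + π_3 = 1.
π_1 = 0.32·π_1 + 0.24·π_2 + 0.4·π_3
π_2 = 0.52·π_1 + 0.4·π_2 + 0.28·π_3
Solving with the normalization constraint gives π = (0.3107, 0.4029, 0.2864).
So the stationary probability of Foggy is 0.3107.

0.3107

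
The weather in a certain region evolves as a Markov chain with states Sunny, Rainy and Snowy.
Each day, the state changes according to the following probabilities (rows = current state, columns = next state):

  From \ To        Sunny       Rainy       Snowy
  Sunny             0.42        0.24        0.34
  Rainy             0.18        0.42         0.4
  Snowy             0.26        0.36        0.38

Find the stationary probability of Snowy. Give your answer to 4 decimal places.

0.3759

Let the stationary distribution be π with π = πP and π_1 + π_2 + π_3 = 1.
π_1 = 0.42·π_1 + 0.18·π_2 + 0.26·π_3
π_2 = 0.24·π_1 + 0.42·π_2 + 0.36·π_3
Solving with the normalization constraint gives π = (0.2764, 0.3477, 0.3759).
So the stationary probability of Snowy is 0.3759.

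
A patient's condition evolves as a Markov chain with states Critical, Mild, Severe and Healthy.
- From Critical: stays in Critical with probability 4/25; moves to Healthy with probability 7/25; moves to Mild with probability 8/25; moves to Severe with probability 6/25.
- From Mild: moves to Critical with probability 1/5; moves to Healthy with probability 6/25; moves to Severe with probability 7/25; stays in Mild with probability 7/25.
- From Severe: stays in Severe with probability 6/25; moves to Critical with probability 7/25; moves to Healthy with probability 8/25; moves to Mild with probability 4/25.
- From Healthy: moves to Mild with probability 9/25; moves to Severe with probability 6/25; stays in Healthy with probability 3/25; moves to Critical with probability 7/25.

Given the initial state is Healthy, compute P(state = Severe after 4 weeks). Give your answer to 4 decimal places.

Propagate the distribution vector 4 weeks from Healthy.
After 0 weeks: (0.0000, 0.0000, 0.0000, 1.0000)
After 1 week: (0.2800, 0.3600, 0.2400, 0.1200)
After 2 weeks: (0.2176, 0.2720, 0.2544, 0.2560)
After 3 weeks: (0.2321, 0.2787, 0.2509, 0.2383)
After 4 weeks: (0.2299, 0.2782, 0.2511, 0.2408)
P(in Severe after 4 weeks) = 0.2511

0.2511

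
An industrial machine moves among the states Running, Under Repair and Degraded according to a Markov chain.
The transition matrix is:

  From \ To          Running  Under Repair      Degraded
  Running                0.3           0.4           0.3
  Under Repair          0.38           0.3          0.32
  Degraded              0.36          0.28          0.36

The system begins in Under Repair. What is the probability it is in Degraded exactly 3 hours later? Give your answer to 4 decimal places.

0.3261

Propagate the distribution vector 3 hours from Under Repair.
After 0 hours: (0.0000, 1.0000, 0.0000)
After 1 hour: (0.3800, 0.3000, 0.3200)
After 2 hours: (0.3432, 0.3316, 0.3252)
After 3 hours: (0.3460, 0.3278, 0.3261)
P(in Degraded after 3 hours) = 0.3261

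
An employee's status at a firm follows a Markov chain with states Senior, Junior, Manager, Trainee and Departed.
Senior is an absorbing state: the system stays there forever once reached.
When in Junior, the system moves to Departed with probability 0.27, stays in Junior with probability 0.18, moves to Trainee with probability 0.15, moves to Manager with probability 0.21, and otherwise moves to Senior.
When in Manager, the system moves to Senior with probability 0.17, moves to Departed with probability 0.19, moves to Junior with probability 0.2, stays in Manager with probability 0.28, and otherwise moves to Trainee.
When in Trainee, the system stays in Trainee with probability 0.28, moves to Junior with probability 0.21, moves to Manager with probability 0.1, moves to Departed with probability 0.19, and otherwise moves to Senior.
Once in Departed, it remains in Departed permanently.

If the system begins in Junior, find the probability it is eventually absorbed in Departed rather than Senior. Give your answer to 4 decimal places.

Let h(s) be the probability of absorption at Departed starting from transient state s. Then h(Departed) = 1 and h(Senior) = 0. By first-step analysis:
h(Junior) = 0.19·0 + 0.18·h(Junior) + 0.21·h(Manager) + 0.15·h(Trainee) + 0.27·1
h(Manager) = 0.17·0 + 0.2·h(Junior) + 0.28·h(Manager) + 0.16·h(Trainee) + 0.19·1
h(Trainee) = 0.22·0 + 0.21·h(Junior) + 0.1·h(Manager) + 0.28·h(Trainee) + 0.19·1
Solving: h(Junior) = 0.5563, h(Manager) = 0.5294, h(Trainee) = 0.4997.
Starting from Junior, the probability is 0.5563.

0.5563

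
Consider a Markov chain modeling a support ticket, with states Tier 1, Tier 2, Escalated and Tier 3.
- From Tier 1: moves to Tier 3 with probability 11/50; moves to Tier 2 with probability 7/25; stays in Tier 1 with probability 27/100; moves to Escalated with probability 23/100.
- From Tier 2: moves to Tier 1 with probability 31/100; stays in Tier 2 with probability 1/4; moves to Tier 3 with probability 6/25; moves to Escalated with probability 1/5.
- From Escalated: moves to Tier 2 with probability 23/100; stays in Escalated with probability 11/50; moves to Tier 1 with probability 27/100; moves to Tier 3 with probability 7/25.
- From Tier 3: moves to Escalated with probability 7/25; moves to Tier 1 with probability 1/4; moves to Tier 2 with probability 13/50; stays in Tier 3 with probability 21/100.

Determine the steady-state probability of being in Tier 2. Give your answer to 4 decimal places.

Let the stationary distribution be π with π = πP and π_1 + π_2 + π_3 + π_4 = 1.
π_1 = 0.27·π_1 + 0.31·π_2 + 0.27·π_3 + 0.25·π_4
π_2 = 0.28·π_1 + 0.25·π_2 + 0.23·π_3 + 0.26·π_4
π_3 = 0.23·π_1 + 0.2·π_2 + 0.22·π_3 + 0.28·π_4
Solving with the normalization constraint gives π = (0.2755, 0.2560, 0.2318, 0.2367).
So the stationary probability of Tier 2 is 0.2560.

0.2560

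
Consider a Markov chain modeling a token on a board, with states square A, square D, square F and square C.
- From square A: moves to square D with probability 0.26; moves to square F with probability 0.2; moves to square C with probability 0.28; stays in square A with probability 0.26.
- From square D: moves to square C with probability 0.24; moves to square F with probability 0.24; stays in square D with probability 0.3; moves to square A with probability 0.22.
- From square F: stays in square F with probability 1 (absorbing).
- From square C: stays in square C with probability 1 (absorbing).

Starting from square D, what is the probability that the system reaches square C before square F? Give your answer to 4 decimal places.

Let h(s) be the probability of absorption at square C starting from transient state s. Then h(square C) = 1 and h(square F) = 0. By first-step analysis:
h(square A) = 0.26·h(square A) + 0.26·h(square D) + 0.2·0 + 0.28·1
h(square D) = 0.22·h(square A) + 0.3·h(square D) + 0.24·0 + 0.24·1
Solving: h(square A) = 0.5608, h(square D) = 0.5191.
Starting from square D, the probability is 0.5191.

0.5191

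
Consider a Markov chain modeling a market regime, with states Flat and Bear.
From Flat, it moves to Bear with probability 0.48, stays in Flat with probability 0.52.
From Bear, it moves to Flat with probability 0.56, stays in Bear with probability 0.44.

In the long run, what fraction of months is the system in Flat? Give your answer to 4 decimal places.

0.5385

Let the stationary distribution be π with π = πP and π_1 + π_2 = 1.
π_1 = 0.52·π_1 + 0.56·π_2
Solving with the normalization constraint gives π = (0.5385, 0.4615).
So the stationary probability of Flat is 0.5385.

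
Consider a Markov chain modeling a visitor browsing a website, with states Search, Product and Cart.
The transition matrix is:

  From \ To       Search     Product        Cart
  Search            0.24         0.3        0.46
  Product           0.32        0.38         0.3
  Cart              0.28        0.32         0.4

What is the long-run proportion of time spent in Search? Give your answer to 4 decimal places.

0.2821

Let the stationary distribution be π with π = πP and π_1 + π_2 + π_3 = 1.
π_1 = 0.24·π_1 + 0.32·π_2 + 0.28·π_3
π_2 = 0.3·π_1 + 0.38·π_2 + 0.32·π_3
Solving with the normalization constraint gives π = (0.2821, 0.3344, 0.3835).
So the stationary probability of Search is 0.2821.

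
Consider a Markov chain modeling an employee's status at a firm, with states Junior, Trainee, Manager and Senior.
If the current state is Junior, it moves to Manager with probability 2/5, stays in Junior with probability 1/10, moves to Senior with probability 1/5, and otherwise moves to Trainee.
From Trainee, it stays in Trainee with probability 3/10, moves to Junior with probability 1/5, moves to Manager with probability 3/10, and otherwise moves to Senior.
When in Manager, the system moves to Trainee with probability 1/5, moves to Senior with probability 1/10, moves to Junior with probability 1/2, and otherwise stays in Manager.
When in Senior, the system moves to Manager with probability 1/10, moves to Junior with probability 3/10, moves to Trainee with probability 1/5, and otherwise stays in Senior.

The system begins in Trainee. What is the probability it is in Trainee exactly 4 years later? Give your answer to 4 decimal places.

Propagate the distribution vector 4 years from Trainee.
After 0 years: (0.0000, 1.0000, 0.0000, 0.0000)
After 1 year: (0.2000, 0.3000, 0.3000, 0.2000)
After 2 years: (0.2900, 0.2500, 0.2500, 0.2100)
After 3 years: (0.2670, 0.2540, 0.2620, 0.2170)
After 4 years: (0.2736, 0.2521, 0.2571, 0.2172)
P(in Trainee after 4 years) = 0.2521

0.2521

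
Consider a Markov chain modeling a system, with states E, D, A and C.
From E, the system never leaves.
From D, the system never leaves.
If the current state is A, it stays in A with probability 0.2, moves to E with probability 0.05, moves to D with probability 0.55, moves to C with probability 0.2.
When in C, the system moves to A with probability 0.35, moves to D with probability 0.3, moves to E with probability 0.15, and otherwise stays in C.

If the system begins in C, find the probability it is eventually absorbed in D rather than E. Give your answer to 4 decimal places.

0.7588

Let h(s) be the probability of absorption at D starting from transient state s. Then h(D) = 1 and h(E) = 0. By first-step analysis:
h(A) = 0.05·0 + 0.55·1 + 0.2·h(A) + 0.2·h(C)
h(C) = 0.15·0 + 0.3·1 + 0.35·h(A) + 0.2·h(C)
Solving: h(A) = 0.8772, h(C) = 0.7588.
Starting from C, the probability is 0.7588.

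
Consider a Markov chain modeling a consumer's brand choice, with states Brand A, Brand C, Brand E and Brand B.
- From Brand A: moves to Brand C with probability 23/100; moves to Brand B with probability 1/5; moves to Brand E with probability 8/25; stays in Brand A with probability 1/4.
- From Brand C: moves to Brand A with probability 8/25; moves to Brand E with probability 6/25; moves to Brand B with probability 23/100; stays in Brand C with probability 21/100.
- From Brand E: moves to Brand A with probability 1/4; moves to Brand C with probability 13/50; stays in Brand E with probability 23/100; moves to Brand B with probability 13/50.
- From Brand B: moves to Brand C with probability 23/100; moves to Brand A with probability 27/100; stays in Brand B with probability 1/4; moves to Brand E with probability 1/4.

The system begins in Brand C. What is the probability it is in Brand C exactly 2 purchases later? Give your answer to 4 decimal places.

0.2330

Propagate the distribution vector 2 purchases from Brand C.
After 0 purchases: (0.0000, 1.0000, 0.0000, 0.0000)
After 1 purchase: (0.3200, 0.2100, 0.2400, 0.2300)
After 2 purchases: (0.2693, 0.2330, 0.2655, 0.2322)
P(in Brand C after 2 purchases) = 0.2330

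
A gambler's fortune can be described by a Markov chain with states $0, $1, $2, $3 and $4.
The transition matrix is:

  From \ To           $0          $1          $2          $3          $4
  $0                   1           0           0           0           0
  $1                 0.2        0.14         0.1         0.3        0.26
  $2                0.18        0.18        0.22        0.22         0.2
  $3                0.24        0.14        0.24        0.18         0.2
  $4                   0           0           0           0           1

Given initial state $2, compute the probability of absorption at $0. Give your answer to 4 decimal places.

0.4839

Let h(s) be the probability of absorption at $0 starting from transient state s. Then h($0) = 1 and h($4) = 0. By first-step analysis:
h($1) = 0.2·1 + 0.14·h($1) + 0.1·h($2) + 0.3·h($3) + 0.26·0
h($2) = 0.18·1 + 0.18·h($1) + 0.22·h($2) + 0.22·h($3) + 0.2·0
h($3) = 0.24·1 + 0.14·h($1) + 0.24·h($2) + 0.18·h($3) + 0.2·0
Solving: h($1) = 0.4682, h($2) = 0.4839, h($3) = 0.5142.
Starting from $2, the probability is 0.4839.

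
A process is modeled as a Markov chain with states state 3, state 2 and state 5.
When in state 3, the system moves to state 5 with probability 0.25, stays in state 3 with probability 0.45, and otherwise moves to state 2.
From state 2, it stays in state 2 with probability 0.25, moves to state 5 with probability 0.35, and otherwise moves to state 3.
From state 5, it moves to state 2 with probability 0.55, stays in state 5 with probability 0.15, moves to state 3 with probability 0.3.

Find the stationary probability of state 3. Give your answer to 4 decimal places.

0.3938

Let the stationary distribution be π with π = πP and π_1 + π_2 + π_3 = 1.
π_1 = 0.45·π_1 + 0.4·π_2 + 0.3·π_3
π_2 = 0.3·π_1 + 0.25·π_2 + 0.55·π_3
Solving with the normalization constraint gives π = (0.3938, 0.3473, 0.2588).
So the stationary probability of state 3 is 0.3938.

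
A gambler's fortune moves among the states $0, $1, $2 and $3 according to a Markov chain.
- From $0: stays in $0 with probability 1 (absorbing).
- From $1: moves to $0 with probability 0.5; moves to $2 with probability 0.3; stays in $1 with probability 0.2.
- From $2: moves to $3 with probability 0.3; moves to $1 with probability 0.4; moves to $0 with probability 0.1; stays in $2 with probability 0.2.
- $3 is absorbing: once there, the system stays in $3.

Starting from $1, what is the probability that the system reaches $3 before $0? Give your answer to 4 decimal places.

Let h(s) be the probability of absorption at $3 starting from transient state s. Then h($3) = 1 and h($0) = 0. By first-step analysis:
h($1) = 0.5·0 + 0.2·h($1) + 0.3·h($2)
h($2) = 0.1·0 + 0.4·h($1) + 0.2·h($2) + 0.3·1
Solving: h($1) = 0.1731, h($2) = 0.4615.
Starting from $1, the probability is 0.1731.

0.1731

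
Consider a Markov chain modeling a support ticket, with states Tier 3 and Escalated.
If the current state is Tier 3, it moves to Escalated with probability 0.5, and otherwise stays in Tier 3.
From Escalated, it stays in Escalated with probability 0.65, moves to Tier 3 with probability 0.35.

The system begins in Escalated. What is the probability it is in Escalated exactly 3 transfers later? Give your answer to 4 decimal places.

Propagate the distribution vector 3 transfers from Escalated.
After 0 transfers: (0.0000, 1.0000)
After 1 transfer: (0.3500, 0.6500)
After 2 transfers: (0.4025, 0.5975)
After 3 transfers: (0.4104, 0.5896)
P(in Escalated after 3 transfers) = 0.5896

0.5896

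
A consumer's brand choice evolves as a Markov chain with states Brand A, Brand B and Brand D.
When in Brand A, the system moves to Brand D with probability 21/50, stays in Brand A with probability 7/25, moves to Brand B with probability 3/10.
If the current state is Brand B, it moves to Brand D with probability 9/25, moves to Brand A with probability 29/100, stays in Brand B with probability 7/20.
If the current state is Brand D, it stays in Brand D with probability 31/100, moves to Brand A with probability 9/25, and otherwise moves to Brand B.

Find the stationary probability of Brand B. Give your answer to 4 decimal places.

Let the stationary distribution be π with π = πP and π_1 + π_2 + π_3 = 1.
π_1 = 0.28·π_1 + 0.29·π_2 + 0.36·π_3
π_2 = 0.3·π_1 + 0.35·π_2 + 0.33·π_3
Solving with the normalization constraint gives π = (0.3121, 0.3272, 0.3607).
So the stationary probability of Brand B is 0.3272.

0.3272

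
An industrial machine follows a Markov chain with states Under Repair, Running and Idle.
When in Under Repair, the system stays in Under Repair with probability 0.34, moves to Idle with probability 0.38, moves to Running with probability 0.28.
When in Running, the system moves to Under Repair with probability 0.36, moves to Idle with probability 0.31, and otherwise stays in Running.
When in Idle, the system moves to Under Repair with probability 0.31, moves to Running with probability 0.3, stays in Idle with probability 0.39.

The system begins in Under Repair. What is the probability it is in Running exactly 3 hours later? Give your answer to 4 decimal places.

Propagate the distribution vector 3 hours from Under Repair.
After 0 hours: (1.0000, 0.0000, 0.0000)
After 1 hour: (0.3400, 0.2800, 0.3800)
After 2 hours: (0.3342, 0.3016, 0.3642)
After 3 hours: (0.3351, 0.3024, 0.3625)
P(in Running after 3 hours) = 0.3024

0.3024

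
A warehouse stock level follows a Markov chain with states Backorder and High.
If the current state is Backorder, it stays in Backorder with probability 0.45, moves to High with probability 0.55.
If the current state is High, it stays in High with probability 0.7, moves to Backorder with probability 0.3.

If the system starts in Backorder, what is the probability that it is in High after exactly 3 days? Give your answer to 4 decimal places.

Propagate the distribution vector 3 days from Backorder.
After 0 days: (1.0000, 0.0000)
After 1 day: (0.4500, 0.5500)
After 2 days: (0.3675, 0.6325)
After 3 days: (0.3551, 0.6449)
P(in High after 3 days) = 0.6449

0.6449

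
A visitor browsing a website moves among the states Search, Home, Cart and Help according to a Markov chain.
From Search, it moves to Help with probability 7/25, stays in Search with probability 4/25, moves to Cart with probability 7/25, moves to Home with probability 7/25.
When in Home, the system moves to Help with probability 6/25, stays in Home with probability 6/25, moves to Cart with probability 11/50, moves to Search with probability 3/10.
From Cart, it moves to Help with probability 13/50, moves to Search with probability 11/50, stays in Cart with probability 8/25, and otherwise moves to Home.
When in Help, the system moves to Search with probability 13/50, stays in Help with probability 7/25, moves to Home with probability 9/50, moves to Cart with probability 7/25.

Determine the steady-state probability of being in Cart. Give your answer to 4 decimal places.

Let the stationary distribution be π with π = πP and π_1 + π_2 + π_3 + π_4 = 1.
π_1 = 0.16·π_1 + 0.3·π_2 + 0.22·π_3 + 0.26·π_4
π_2 = 0.28·π_1 + 0.24·π_2 + 0.2·π_3 + 0.18·π_4
π_3 = 0.28·π_1 + 0.22·π_2 + 0.32·π_3 + 0.28·π_4
Solving with the normalization constraint gives π = (0.2343, 0.2223, 0.2778, 0.2656).
So the stationary probability of Cart is 0.2778.

0.2778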